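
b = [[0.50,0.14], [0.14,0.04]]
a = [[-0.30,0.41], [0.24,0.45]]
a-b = [[-0.8, 0.27], [0.10, 0.41]]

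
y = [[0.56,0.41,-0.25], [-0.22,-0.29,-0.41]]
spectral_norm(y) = 0.78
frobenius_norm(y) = 0.92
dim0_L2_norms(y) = [0.6, 0.5, 0.48]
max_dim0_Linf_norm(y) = 0.56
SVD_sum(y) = [[0.55, 0.45, -0.05], [-0.25, -0.20, 0.02]] + [[0.01, -0.04, -0.2], [0.03, -0.09, -0.43]]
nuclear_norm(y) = 1.27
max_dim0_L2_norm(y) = 0.6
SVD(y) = [[-0.91,  0.41], [0.41,  0.91]] @ diag([0.7795291880779881, 0.48696431587383543]) @ [[-0.77, -0.63, 0.07], [0.06, -0.19, -0.98]]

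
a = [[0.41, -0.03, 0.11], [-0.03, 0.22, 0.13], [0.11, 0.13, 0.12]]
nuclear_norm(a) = 0.75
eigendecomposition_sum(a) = [[0.00, 0.00, -0.00],[0.00, 0.00, -0.00],[-0.0, -0.0, 0.00]] + [[0.39, 0.03, 0.14], [0.03, 0.0, 0.01], [0.14, 0.01, 0.05]] + [[0.02, -0.06, -0.03],  [-0.06, 0.22, 0.12],  [-0.03, 0.12, 0.07]]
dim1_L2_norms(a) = [0.43, 0.26, 0.21]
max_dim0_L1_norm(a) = 0.55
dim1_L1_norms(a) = [0.55, 0.38, 0.36]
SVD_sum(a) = [[0.39, 0.03, 0.14], [0.03, 0.0, 0.01], [0.14, 0.01, 0.05]] + [[0.02, -0.06, -0.03],[-0.06, 0.22, 0.12],[-0.03, 0.12, 0.07]] + [[0.0, 0.0, -0.0],  [0.0, 0.0, -0.00],  [-0.0, -0.00, 0.0]]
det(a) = 0.00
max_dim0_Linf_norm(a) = 0.41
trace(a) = 0.75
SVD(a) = [[-0.94,0.24,-0.26],[-0.07,-0.85,-0.52],[-0.34,-0.47,0.81]] @ diag([0.44794555898396893, 0.30006804296580064, 0.001986398050230329]) @ [[-0.94,-0.07,-0.34],[0.24,-0.85,-0.47],[-0.26,-0.52,0.81]]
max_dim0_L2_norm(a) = 0.43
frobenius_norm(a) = 0.54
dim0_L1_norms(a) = [0.55, 0.38, 0.36]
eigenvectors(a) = [[0.26, 0.94, -0.24], [0.52, 0.07, 0.85], [-0.81, 0.34, 0.47]]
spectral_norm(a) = 0.45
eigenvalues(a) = [0.0, 0.45, 0.3]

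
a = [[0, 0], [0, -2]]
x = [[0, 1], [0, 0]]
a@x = [[0, 0], [0, 0]]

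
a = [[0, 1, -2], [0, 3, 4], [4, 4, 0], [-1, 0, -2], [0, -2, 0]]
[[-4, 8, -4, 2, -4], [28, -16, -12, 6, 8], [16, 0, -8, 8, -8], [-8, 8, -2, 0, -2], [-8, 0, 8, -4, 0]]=a @ [[0, 0, 2, 0, -2], [4, 0, -4, 2, 0], [4, -4, 0, 0, 2]]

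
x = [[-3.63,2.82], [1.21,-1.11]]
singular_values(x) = [4.88, 0.13]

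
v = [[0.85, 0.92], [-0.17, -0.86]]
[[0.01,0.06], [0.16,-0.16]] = v @ [[0.27,-0.17],[-0.24,0.22]]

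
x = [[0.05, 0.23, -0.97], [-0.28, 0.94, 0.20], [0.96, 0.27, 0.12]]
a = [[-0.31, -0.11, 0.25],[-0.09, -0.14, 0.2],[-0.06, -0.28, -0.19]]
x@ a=[[0.02,0.23,0.24], [-0.01,-0.16,0.08], [-0.33,-0.18,0.27]]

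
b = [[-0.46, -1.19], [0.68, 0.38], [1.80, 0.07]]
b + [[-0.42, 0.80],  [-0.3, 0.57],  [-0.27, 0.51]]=[[-0.88,-0.39], [0.38,0.95], [1.53,0.58]]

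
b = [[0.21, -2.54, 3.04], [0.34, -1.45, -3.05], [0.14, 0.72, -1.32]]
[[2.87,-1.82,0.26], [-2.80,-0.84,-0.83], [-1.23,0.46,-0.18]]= b@[[0.07, -0.42, -0.09], [-0.01, 0.61, 0.13], [0.93, -0.06, 0.20]]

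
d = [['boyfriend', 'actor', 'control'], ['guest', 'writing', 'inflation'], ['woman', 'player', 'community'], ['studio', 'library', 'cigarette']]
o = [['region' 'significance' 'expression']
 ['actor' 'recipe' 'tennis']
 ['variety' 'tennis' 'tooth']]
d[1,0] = 'guest'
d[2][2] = 'community'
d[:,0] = ['boyfriend', 'guest', 'woman', 'studio']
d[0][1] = 'actor'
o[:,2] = ['expression', 'tennis', 'tooth']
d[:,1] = ['actor', 'writing', 'player', 'library']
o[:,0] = ['region', 'actor', 'variety']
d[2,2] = 'community'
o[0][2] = 'expression'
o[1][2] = 'tennis'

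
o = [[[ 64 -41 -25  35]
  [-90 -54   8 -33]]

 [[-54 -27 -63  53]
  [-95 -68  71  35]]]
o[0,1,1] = -54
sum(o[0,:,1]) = -95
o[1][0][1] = -27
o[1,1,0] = -95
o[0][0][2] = -25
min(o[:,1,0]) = -95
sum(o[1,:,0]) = -149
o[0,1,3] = -33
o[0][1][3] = -33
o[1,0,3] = 53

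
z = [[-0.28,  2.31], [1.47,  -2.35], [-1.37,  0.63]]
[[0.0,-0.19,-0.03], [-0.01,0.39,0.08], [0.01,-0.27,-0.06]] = z @[[-0.01,0.17,0.04], [0.0,-0.06,-0.01]]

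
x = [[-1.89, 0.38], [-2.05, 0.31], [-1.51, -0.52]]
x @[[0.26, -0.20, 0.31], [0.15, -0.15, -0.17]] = [[-0.43,  0.32,  -0.65], [-0.49,  0.36,  -0.69], [-0.47,  0.38,  -0.38]]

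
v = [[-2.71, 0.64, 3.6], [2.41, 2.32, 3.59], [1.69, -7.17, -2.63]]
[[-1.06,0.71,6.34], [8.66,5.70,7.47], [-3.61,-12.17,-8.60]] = v@[[1.71, 0.41, 0.03], [0.58, 1.72, 0.59], [0.89, 0.2, 1.68]]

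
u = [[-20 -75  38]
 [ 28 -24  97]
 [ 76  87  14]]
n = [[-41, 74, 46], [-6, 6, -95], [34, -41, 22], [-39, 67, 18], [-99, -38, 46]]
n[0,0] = -41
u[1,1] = -24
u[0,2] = 38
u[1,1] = -24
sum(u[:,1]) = -12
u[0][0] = -20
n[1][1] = 6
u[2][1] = 87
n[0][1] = 74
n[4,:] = [-99, -38, 46]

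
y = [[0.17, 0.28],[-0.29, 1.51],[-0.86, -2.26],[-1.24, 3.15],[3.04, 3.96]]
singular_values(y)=[6.07, 2.81]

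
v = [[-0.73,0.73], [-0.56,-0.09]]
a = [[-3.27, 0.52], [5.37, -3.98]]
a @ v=[[2.1, -2.43], [-1.69, 4.28]]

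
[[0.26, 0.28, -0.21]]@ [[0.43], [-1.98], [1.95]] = [[-0.85]]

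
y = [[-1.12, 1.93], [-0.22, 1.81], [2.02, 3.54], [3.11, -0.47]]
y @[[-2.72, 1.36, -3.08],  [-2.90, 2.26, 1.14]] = [[-2.55, 2.84, 5.65], [-4.65, 3.79, 2.74], [-15.76, 10.75, -2.19], [-7.10, 3.17, -10.11]]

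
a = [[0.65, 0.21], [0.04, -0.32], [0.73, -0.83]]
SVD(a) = [[-0.30, 0.92], [-0.21, -0.33], [-0.93, -0.22]] @ diag([1.1756776697744935, 0.6404545392091596]) @ [[-0.75, 0.66],[0.66, 0.75]]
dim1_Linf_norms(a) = [0.65, 0.32, 0.83]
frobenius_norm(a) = 1.34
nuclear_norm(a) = 1.82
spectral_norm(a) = 1.18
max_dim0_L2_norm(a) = 0.98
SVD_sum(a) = [[0.26, -0.23], [0.18, -0.16], [0.82, -0.73]] + [[0.39, 0.44], [-0.14, -0.16], [-0.09, -0.1]]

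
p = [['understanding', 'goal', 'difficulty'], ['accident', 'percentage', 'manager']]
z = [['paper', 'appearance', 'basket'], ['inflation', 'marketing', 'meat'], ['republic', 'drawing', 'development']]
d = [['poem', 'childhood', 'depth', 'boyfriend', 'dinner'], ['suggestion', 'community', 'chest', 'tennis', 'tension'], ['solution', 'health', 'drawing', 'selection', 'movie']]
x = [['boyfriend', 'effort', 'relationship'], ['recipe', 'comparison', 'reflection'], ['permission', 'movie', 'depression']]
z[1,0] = 'inflation'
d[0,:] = ['poem', 'childhood', 'depth', 'boyfriend', 'dinner']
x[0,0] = 'boyfriend'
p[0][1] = 'goal'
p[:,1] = ['goal', 'percentage']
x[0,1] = 'effort'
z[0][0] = 'paper'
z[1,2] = 'meat'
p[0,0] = 'understanding'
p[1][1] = 'percentage'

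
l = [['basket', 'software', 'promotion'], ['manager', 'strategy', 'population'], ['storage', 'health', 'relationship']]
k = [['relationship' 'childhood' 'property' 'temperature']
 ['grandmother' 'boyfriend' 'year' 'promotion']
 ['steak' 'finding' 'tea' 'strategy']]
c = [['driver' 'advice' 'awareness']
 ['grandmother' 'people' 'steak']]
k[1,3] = 'promotion'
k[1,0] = 'grandmother'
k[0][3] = 'temperature'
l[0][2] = 'promotion'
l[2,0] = 'storage'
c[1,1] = 'people'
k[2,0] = 'steak'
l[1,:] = ['manager', 'strategy', 'population']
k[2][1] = 'finding'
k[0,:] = ['relationship', 'childhood', 'property', 'temperature']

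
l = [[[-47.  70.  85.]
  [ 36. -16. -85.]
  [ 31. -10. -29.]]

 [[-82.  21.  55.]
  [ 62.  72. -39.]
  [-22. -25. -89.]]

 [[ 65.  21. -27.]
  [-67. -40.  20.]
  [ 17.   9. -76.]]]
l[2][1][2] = 20.0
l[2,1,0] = -67.0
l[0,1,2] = -85.0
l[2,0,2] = -27.0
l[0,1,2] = -85.0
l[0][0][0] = -47.0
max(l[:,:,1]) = 72.0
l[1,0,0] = -82.0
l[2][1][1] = -40.0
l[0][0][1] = 70.0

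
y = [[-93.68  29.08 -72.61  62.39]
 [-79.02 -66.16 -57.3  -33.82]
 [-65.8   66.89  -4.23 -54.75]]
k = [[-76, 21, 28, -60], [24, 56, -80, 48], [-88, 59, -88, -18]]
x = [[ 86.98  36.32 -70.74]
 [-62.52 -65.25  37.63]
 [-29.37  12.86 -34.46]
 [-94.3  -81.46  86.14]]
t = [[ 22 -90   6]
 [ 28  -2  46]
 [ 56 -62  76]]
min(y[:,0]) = -93.68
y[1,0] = -79.02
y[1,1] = -66.16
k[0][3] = -60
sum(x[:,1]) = -97.53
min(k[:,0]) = -88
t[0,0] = 22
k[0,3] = -60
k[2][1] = 59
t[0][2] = 6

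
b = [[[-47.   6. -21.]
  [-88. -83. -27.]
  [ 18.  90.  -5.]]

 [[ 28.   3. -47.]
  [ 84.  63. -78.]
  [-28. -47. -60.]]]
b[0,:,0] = [-47.0, -88.0, 18.0]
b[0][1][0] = -88.0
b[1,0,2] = -47.0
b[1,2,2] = -60.0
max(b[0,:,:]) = 90.0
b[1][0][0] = 28.0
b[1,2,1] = -47.0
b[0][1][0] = -88.0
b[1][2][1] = -47.0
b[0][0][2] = -21.0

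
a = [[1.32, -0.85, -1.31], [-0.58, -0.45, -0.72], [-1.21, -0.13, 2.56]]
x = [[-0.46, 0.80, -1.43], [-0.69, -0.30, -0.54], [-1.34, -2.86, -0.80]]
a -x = [[1.78, -1.65, 0.12],[0.11, -0.15, -0.18],[0.13, 2.73, 3.36]]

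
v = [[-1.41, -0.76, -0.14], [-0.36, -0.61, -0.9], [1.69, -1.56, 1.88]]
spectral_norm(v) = 3.07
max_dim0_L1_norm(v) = 3.46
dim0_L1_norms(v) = [3.46, 2.93, 2.92]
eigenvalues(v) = [(2.39+0j), (-1.27+0.28j), (-1.27-0.28j)]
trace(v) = -0.14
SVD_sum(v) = [[-0.47,0.28,-0.47], [-0.38,0.23,-0.38], [1.92,-1.14,1.90]] + [[-0.75, -1.17, 0.05], [-0.36, -0.57, 0.02], [-0.25, -0.40, 0.02]] + [[-0.2, 0.14, 0.28],  [0.38, -0.27, -0.54],  [0.03, -0.02, -0.04]]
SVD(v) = [[-0.23,0.86,-0.45],[-0.19,0.42,0.89],[0.95,0.29,0.07]] @ diag([3.073969666223724, 1.618883280612611, 0.806862698908161]) @ [[0.65, -0.39, 0.65], [-0.54, -0.84, 0.03], [0.53, -0.37, -0.76]]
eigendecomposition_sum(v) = [[(0.02+0j),(-0.03-0j),(0.05+0j)], [(-0.3+0j),(0.39+0j),-0.60+0.00j], [1.00+0.00j,-1.28-0.00j,(1.98+0j)]] + [[(-0.72-0.28j), -0.36-1.64j, (-0.09-0.49j)], [-0.03+0.26j, (-0.5+0.26j), -0.15+0.07j], [0.34+0.31j, (-0.14+1j), (-0.05+0.29j)]] + [[-0.72+0.28j, (-0.36+1.64j), -0.09+0.49j], [(-0.03-0.26j), (-0.5-0.26j), -0.15-0.07j], [0.34-0.31j, -0.14-1.00j, (-0.05-0.29j)]]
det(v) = 4.02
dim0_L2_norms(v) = [2.23, 1.84, 2.09]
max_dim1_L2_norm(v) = 2.97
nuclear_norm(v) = 5.50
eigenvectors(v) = [[0.02+0.00j, (-0.82+0j), (-0.82-0j)], [(-0.29+0j), (0.07+0.27j), (0.07-0.27j)], [(0.96+0j), (0.46+0.17j), (0.46-0.17j)]]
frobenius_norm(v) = 3.57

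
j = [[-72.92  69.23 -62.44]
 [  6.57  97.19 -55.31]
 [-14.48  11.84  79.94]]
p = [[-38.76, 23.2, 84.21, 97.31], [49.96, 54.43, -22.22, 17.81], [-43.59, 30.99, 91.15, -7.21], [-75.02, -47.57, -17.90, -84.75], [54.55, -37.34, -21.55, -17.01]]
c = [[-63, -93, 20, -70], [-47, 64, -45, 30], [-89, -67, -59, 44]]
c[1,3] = 30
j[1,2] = -55.31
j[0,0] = -72.92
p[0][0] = -38.76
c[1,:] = [-47, 64, -45, 30]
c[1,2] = -45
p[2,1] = 30.99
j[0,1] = 69.23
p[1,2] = -22.22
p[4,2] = -21.55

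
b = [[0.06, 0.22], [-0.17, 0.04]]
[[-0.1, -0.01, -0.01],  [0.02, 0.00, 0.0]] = b @ [[-0.24, -0.02, -0.02], [-0.40, -0.03, -0.03]]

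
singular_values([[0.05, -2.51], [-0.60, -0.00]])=[2.51, 0.6]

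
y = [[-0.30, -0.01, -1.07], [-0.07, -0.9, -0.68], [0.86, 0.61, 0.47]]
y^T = [[-0.3, -0.07, 0.86], [-0.01, -0.9, 0.61], [-1.07, -0.68, 0.47]]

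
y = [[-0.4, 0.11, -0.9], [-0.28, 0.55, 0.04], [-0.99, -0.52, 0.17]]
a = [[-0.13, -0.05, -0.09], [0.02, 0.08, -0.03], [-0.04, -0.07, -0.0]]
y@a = [[0.09, 0.09, 0.03],  [0.05, 0.06, 0.01],  [0.11, -0.00, 0.1]]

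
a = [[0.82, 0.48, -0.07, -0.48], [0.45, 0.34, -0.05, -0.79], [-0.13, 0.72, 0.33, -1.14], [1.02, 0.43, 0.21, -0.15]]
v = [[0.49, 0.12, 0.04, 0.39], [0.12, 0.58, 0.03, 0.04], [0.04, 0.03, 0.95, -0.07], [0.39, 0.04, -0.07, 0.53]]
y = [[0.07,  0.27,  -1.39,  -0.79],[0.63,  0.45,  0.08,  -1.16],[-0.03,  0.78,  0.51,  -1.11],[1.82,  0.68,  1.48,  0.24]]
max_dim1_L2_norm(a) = 1.39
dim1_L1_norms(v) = [1.04, 0.77, 1.09, 1.03]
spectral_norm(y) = 2.69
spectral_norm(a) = 1.96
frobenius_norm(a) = 2.31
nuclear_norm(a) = 3.59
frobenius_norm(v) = 1.45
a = v @ y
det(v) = 0.05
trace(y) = 1.27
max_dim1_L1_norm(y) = 4.22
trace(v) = 2.55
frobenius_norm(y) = 3.57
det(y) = -1.81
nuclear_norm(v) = 2.55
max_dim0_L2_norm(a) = 1.48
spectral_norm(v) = 0.97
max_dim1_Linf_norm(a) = 1.14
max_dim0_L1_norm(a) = 2.56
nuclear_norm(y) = 6.12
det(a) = -0.09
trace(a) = 1.34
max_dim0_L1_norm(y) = 3.46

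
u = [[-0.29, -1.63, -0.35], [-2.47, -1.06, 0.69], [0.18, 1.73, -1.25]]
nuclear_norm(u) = 6.13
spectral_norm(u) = 3.30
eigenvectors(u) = [[0.64, -0.31, 0.26], [-0.68, -0.65, -0.05], [-0.37, 0.69, 0.96]]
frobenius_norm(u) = 3.89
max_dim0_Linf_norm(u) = 2.47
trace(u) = -2.60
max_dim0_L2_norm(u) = 2.6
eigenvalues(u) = [1.64, -2.96, -1.28]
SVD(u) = [[-0.37, 0.45, 0.82], [-0.77, -0.64, 0.00], [0.52, -0.62, 0.58]] @ diag([3.302024215324247, 1.7622955411928867, 1.0690418639622896]) @ [[0.64, 0.7, -0.32], [0.76, -0.64, 0.1], [-0.13, -0.31, -0.94]]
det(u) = 6.22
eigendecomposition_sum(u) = [[0.81, -0.65, -0.25], [-0.86, 0.69, 0.27], [-0.46, 0.37, 0.14]] + [[-0.79, -0.84, 0.18], [-1.67, -1.77, 0.37], [1.77, 1.88, -0.4]] + [[-0.31,-0.14,-0.27], [0.05,0.02,0.05], [-1.13,-0.53,-1.00]]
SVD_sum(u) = [[-0.77, -0.86, 0.39],[-1.61, -1.78, 0.81],[1.1, 1.22, -0.55]] + [[0.60,-0.5,0.08], [-0.86,0.72,-0.12], [-0.84,0.70,-0.11]] + [[-0.12, -0.27, -0.82], [-0.0, -0.00, -0.0], [-0.08, -0.19, -0.58]]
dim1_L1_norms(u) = [2.27, 4.22, 3.16]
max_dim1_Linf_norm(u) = 2.47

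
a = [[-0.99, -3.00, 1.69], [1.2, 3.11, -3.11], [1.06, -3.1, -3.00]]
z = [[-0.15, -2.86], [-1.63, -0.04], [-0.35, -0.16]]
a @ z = [[4.45, 2.68], [-4.16, -3.06], [5.94, -2.43]]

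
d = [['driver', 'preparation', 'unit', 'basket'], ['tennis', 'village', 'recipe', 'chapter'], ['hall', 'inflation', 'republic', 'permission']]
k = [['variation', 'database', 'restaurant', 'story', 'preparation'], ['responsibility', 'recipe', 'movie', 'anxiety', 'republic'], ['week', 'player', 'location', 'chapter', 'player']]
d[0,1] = 'preparation'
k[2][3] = 'chapter'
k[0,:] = ['variation', 'database', 'restaurant', 'story', 'preparation']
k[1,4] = 'republic'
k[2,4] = 'player'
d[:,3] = ['basket', 'chapter', 'permission']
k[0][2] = 'restaurant'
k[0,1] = 'database'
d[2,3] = 'permission'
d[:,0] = ['driver', 'tennis', 'hall']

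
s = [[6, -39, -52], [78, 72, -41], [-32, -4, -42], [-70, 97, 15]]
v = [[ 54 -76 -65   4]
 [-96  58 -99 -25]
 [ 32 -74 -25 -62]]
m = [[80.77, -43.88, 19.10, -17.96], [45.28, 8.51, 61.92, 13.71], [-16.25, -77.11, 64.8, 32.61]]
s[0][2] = -52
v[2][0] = 32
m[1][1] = 8.51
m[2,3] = 32.61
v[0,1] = -76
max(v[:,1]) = 58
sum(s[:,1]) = 126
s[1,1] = 72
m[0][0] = 80.77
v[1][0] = -96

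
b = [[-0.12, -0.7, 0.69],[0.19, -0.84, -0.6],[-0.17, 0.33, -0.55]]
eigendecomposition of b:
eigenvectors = [[-0.79+0.00j, -0.79-0.00j, 0.89+0.00j],[(-0.15+0.5j), (-0.15-0.5j), 0.46+0.00j],[(0.3-0.13j), (0.3+0.13j), 0j]]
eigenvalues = [(-0.52+0.56j), (-0.52-0.56j), (-0.48+0j)]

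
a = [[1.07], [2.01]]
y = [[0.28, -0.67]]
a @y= [[0.30, -0.72], [0.56, -1.35]]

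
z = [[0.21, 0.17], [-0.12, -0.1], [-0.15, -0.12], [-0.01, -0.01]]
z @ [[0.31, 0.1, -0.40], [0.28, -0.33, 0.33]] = [[0.11,  -0.04,  -0.03], [-0.07,  0.02,  0.01], [-0.08,  0.02,  0.02], [-0.01,  0.0,  0.00]]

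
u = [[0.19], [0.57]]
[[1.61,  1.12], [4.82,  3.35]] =u@[[8.45,5.87]]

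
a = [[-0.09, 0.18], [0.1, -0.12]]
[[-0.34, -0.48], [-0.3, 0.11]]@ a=[[-0.02, -0.0], [0.04, -0.07]]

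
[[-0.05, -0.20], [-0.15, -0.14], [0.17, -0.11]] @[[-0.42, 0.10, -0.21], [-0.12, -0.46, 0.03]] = [[0.04, 0.09, 0.0], [0.08, 0.05, 0.03], [-0.06, 0.07, -0.04]]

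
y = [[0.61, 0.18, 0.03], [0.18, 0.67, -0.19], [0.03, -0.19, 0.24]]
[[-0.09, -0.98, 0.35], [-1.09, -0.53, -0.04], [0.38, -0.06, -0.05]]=y @[[0.33, -1.42, 0.73], [-1.64, -0.54, -0.43], [0.26, -0.48, -0.62]]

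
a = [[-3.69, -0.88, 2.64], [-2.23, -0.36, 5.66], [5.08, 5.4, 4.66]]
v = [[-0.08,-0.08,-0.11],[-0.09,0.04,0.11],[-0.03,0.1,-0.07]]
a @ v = [[0.3,0.52,0.12], [0.04,0.73,-0.19], [-1.03,0.28,-0.29]]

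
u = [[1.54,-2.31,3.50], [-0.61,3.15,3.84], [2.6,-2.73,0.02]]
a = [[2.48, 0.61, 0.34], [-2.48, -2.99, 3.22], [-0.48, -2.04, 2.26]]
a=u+[[0.94, 2.92, -3.16], [-1.87, -6.14, -0.62], [-3.08, 0.69, 2.24]]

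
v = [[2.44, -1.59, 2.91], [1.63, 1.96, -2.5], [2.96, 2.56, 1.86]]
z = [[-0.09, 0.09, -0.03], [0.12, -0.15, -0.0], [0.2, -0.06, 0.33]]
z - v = [[-2.53,1.68,-2.94], [-1.51,-2.11,2.50], [-2.76,-2.62,-1.53]]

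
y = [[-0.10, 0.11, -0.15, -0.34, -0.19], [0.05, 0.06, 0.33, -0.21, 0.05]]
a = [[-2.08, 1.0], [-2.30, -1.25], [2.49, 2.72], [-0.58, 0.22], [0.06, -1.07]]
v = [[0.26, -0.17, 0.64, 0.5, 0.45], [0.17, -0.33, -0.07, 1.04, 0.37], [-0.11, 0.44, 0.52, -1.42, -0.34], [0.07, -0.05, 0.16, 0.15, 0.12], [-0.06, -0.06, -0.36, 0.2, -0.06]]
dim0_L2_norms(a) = [4.02, 3.34]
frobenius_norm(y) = 0.60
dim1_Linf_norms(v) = [0.64, 1.04, 1.42, 0.16, 0.36]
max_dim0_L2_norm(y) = 0.4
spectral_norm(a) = 4.63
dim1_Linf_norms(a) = [2.08, 2.3, 2.72, 0.58, 1.07]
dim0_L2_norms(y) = [0.11, 0.13, 0.36, 0.4, 0.2]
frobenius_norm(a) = 5.23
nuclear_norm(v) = 3.04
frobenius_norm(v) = 2.28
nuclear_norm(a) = 7.05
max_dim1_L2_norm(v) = 1.61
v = a @ y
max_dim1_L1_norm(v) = 2.83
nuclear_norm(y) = 0.84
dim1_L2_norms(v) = [0.98, 1.17, 1.61, 0.26, 0.42]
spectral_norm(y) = 0.45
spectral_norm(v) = 2.06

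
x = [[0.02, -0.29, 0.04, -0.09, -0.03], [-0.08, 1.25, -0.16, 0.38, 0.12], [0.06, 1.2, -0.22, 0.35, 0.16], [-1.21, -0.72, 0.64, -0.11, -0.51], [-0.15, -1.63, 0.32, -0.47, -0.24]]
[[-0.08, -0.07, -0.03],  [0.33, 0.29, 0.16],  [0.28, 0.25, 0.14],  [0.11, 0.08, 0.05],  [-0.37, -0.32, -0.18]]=x@[[-0.25, -0.21, -0.12], [0.15, 0.31, 0.45], [-0.20, 0.1, 0.48], [0.28, -0.30, -1.0], [-0.14, 0.09, 0.37]]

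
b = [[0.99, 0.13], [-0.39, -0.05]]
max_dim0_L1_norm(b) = 1.38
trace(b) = 0.94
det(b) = 0.00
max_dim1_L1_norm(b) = 1.12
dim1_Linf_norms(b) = [0.99, 0.39]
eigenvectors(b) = [[0.93, -0.13], [-0.37, 0.99]]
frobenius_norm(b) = 1.07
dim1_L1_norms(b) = [1.12, 0.44]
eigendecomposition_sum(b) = [[0.99, 0.13], [-0.39, -0.05]] + [[-0.00,-0.0],[0.00,0.00]]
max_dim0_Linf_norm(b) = 0.99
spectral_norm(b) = 1.07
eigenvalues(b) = [0.94, 0.0]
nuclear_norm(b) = 1.07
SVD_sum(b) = [[0.99, 0.13], [-0.39, -0.05]] + [[-0.00, 0.0],[-0.00, 0.0]]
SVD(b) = [[-0.93, 0.37], [0.37, 0.93]] @ diag([1.073125691410127, 0.001118228749535532]) @ [[-0.99, -0.13], [-0.13, 0.99]]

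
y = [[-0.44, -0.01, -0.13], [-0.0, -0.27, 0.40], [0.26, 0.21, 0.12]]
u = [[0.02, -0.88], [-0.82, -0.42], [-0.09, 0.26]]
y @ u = [[0.01, 0.36],  [0.19, 0.22],  [-0.18, -0.29]]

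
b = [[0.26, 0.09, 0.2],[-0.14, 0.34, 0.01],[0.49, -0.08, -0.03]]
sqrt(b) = [[0.48+0.13j, (0.08-0.04j), (0.2-0.14j)], [(-0.12+0.04j), (0.59-0.01j), (0.02-0.04j)], [0.49-0.33j, (-0.1+0.1j), 0.18+0.35j]]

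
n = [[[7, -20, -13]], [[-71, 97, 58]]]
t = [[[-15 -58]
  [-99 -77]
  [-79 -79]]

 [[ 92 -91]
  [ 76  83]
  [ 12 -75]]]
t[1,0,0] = 92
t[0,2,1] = -79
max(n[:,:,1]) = 97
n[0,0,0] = 7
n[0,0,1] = -20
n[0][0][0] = 7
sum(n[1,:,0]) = -71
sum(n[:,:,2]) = 45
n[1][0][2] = 58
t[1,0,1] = -91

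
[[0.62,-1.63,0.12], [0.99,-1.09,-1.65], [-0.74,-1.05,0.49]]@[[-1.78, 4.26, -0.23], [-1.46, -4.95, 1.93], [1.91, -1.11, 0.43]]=[[1.51, 10.58, -3.24], [-3.32, 11.44, -3.04], [3.79, 1.5, -1.65]]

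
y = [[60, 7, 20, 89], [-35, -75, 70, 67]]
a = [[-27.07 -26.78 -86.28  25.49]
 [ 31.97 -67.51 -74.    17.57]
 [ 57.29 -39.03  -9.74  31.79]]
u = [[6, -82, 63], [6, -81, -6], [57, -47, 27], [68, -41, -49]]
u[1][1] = -81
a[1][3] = 17.57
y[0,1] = 7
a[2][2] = -9.74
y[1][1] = -75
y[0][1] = 7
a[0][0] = -27.07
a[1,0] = 31.97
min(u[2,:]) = -47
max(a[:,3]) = 31.79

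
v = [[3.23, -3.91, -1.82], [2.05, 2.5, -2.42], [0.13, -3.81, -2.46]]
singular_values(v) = [6.72, 4.14, 1.92]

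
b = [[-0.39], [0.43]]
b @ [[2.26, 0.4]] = [[-0.88, -0.16], [0.97, 0.17]]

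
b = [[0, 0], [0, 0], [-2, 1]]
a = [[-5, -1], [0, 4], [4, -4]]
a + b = [[-5, -1], [0, 4], [2, -3]]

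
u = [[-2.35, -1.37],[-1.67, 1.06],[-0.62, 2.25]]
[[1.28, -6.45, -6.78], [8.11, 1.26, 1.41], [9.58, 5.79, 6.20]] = u @ [[-2.61, 1.07, 1.10],[3.54, 2.87, 3.06]]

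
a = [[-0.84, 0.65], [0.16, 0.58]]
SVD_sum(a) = [[-0.73,0.75], [-0.21,0.22]] + [[-0.11, -0.1], [0.37, 0.36]]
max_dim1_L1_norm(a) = 1.49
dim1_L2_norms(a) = [1.06, 0.6]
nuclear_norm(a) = 1.63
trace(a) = -0.26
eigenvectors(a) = [[-0.99, -0.4], [0.11, -0.92]]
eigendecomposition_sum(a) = [[-0.87, 0.38],[0.09, -0.04]] + [[0.03, 0.27], [0.07, 0.62]]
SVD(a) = [[-0.96,-0.28], [-0.28,0.96]] @ diag([1.094742701180764, 0.5400355712464175]) @ [[0.7, -0.72], [0.72, 0.7]]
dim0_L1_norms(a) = [1.0, 1.23]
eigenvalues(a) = [-0.91, 0.65]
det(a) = -0.59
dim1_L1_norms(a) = [1.49, 0.74]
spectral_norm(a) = 1.09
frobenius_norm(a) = 1.22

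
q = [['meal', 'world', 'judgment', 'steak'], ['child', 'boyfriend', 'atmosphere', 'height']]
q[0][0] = 'meal'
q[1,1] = 'boyfriend'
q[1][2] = 'atmosphere'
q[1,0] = 'child'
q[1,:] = ['child', 'boyfriend', 'atmosphere', 'height']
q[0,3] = 'steak'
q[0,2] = 'judgment'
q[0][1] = 'world'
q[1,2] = 'atmosphere'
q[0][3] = 'steak'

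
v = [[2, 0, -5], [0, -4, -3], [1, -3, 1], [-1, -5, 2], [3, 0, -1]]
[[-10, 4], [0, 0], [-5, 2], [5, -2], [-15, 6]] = v@[[-5, 2], [0, 0], [0, 0]]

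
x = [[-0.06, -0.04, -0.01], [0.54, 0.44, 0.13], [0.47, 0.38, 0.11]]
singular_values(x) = [0.94, 0.01, 0.0]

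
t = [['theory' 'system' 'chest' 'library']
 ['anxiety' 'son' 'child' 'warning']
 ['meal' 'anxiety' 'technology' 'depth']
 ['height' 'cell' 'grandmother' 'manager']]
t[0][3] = 'library'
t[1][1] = 'son'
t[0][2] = 'chest'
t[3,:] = ['height', 'cell', 'grandmother', 'manager']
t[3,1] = 'cell'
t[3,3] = 'manager'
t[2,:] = ['meal', 'anxiety', 'technology', 'depth']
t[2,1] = 'anxiety'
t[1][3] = 'warning'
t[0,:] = ['theory', 'system', 'chest', 'library']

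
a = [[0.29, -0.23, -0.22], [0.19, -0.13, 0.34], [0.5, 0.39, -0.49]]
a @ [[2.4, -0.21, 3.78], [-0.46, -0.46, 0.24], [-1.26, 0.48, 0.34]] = [[1.08, -0.06, 0.97], [0.09, 0.18, 0.80], [1.64, -0.52, 1.82]]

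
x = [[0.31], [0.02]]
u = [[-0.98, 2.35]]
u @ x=[[-0.26]]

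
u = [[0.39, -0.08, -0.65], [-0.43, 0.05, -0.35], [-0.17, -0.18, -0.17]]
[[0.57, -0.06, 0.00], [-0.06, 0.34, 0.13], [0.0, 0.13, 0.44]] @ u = [[0.25, -0.05, -0.35], [-0.19, -0.00, -0.10], [-0.13, -0.07, -0.12]]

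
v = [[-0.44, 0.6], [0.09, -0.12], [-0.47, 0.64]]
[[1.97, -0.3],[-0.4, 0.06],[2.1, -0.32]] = v @ [[-1.95, 1.24],  [1.85, 0.41]]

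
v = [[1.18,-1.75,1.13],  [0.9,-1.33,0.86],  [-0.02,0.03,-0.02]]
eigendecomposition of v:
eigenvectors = [[-0.81, -0.83, -0.46],[-0.59, -0.56, 0.24],[0.02, 0.02, 0.85]]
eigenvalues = [-0.13, -0.04, -0.0]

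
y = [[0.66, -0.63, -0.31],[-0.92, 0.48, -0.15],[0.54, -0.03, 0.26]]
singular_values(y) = [1.45, 0.54, 0.07]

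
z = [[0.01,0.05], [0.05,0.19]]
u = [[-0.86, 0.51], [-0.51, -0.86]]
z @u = [[-0.03, -0.04],[-0.14, -0.14]]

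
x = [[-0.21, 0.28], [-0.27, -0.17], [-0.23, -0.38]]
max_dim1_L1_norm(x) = 0.61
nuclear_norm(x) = 0.90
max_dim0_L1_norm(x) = 0.83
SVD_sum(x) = [[0.07, 0.12],  [-0.14, -0.24],  [-0.23, -0.38]] + [[-0.28, 0.16], [-0.13, 0.07], [-0.0, 0.0]]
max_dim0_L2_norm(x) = 0.5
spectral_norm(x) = 0.54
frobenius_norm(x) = 0.65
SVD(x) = [[0.25,0.91],[-0.52,0.41],[-0.82,0.01]] @ diag([0.543864493664683, 0.3546990450097913]) @ [[0.51, 0.86],[-0.86, 0.51]]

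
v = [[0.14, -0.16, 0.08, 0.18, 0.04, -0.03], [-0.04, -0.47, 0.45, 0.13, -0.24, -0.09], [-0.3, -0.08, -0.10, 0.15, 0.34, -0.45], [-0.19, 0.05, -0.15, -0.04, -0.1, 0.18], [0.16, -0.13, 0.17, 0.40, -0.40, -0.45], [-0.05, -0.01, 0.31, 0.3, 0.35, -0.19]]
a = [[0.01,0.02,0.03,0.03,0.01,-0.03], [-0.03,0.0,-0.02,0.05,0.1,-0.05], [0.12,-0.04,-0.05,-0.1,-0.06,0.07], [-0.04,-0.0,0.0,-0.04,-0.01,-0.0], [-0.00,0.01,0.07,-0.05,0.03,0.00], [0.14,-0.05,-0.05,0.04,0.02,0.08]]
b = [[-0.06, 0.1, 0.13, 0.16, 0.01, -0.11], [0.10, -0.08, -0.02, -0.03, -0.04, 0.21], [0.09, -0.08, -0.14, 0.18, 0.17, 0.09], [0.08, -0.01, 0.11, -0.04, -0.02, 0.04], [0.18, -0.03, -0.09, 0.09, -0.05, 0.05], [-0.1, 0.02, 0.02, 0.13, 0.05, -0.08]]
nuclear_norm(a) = 0.60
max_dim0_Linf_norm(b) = 0.21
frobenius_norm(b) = 0.59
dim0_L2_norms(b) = [0.27, 0.16, 0.24, 0.29, 0.19, 0.27]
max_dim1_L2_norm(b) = 0.32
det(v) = 0.01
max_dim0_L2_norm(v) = 0.69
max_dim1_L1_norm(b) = 0.75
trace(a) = 0.03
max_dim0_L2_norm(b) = 0.29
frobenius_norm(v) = 1.44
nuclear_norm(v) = 3.04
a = v @ b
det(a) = -0.00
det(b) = -0.00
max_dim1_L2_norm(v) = 0.77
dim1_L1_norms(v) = [0.63, 1.42, 1.42, 0.71, 1.71, 1.21]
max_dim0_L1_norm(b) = 0.63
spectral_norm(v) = 1.01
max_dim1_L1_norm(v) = 1.71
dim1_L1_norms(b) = [0.57, 0.48, 0.75, 0.3, 0.49, 0.4]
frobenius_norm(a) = 0.32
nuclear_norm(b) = 1.19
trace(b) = -0.45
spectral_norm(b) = 0.41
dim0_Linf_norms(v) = [0.3, 0.47, 0.45, 0.4, 0.4, 0.45]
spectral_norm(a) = 0.25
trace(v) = -1.06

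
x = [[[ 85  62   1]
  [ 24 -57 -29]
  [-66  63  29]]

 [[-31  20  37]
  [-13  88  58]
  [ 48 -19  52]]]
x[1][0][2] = 37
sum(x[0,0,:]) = 148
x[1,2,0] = 48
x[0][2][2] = 29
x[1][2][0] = 48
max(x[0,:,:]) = 85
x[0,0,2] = 1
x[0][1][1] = -57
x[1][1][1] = 88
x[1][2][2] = 52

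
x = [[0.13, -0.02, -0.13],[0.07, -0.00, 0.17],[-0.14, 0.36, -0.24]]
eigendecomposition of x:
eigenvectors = [[(0.2+0j), -0.92+0.00j, (-0.92-0j)], [-0.39+0.00j, (-0.13+0.22j), -0.13-0.22j], [0.90+0.00j, (0.22+0.18j), 0.22-0.18j]]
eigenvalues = [(-0.43+0j), (0.16+0.03j), (0.16-0.03j)]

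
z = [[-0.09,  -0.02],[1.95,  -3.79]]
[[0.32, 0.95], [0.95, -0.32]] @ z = [[1.82,-3.61], [-0.71,1.19]]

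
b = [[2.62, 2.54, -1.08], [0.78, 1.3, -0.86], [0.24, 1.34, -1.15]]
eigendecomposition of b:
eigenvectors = [[-0.94, -0.32, -0.07], [-0.31, 0.64, 0.46], [-0.14, 0.7, 0.89]]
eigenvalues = [3.28, -0.04, -0.47]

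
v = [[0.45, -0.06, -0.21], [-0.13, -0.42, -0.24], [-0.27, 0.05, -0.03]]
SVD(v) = [[-0.89, 0.04, 0.45], [-0.1, -0.99, -0.11], [0.44, -0.14, 0.89]] @ diag([0.5572641341151806, 0.5033417851290003, 0.1162055599875039]) @ [[-0.91, 0.21, 0.35], [0.37, 0.81, 0.46], [-0.19, 0.55, -0.81]]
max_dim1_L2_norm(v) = 0.5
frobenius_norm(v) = 0.76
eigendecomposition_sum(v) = [[0.48, -0.04, -0.16],[-0.01, 0.00, 0.00],[-0.22, 0.02, 0.07]] + [[-0.02,  -0.00,  -0.04], [0.07,  0.01,  0.14], [-0.07,  -0.01,  -0.14]] + [[-0.01, -0.02, -0.02], [-0.19, -0.43, -0.39], [0.02, 0.04, 0.04]]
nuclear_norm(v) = 1.18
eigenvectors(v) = [[-0.91,0.17,-0.05], [0.02,-0.7,-0.99], [0.42,0.7,0.1]]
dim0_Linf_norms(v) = [0.45, 0.42, 0.24]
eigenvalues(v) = [0.55, -0.15, -0.4]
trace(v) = 0.00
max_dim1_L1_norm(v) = 0.79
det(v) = 0.03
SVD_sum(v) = [[0.45, -0.1, -0.18], [0.05, -0.01, -0.02], [-0.22, 0.05, 0.09]] + [[0.01, 0.02, 0.01], [-0.18, -0.40, -0.23], [-0.03, -0.06, -0.03]] + [[-0.01, 0.03, -0.04], [0.00, -0.01, 0.01], [-0.02, 0.06, -0.08]]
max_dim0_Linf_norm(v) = 0.45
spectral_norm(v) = 0.56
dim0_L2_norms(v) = [0.54, 0.43, 0.32]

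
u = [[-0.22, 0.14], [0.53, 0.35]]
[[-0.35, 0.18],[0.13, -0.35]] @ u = [[0.17,  0.01], [-0.21,  -0.10]]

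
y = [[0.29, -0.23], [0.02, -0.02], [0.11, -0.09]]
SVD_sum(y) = [[0.29, -0.23],  [0.02, -0.02],  [0.11, -0.09]] + [[0.0, 0.00],[-0.00, -0.0],[-0.00, -0.00]]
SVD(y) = [[-0.93, 0.25], [-0.07, -0.84], [-0.36, -0.48]] @ diag([0.3974743029586585, 0.003765433245794607]) @ [[-0.78, 0.62], [0.62, 0.78]]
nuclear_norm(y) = 0.40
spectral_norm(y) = 0.40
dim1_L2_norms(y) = [0.37, 0.03, 0.14]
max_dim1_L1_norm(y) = 0.52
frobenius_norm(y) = 0.40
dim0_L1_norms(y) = [0.42, 0.34]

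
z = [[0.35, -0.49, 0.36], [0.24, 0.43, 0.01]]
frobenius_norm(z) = 0.86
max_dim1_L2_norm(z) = 0.7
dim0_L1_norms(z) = [0.59, 0.92, 0.37]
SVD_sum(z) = [[0.22, -0.57, 0.3], [-0.09, 0.23, -0.12]] + [[0.13, 0.08, 0.06], [0.33, 0.2, 0.13]]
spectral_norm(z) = 0.74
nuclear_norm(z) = 1.17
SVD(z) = [[-0.93, 0.38], [0.38, 0.93]] @ diag([0.7366789617650007, 0.4382968255564263]) @ [[-0.32,0.84,-0.45], [0.81,0.48,0.33]]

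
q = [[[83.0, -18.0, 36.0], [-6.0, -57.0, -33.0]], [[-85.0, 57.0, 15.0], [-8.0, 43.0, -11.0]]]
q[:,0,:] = [[83.0, -18.0, 36.0], [-85.0, 57.0, 15.0]]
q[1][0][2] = 15.0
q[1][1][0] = -8.0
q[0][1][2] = -33.0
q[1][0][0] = -85.0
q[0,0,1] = -18.0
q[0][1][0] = -6.0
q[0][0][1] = -18.0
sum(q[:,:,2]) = 7.0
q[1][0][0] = -85.0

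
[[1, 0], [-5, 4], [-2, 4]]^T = [[1, -5, -2], [0, 4, 4]]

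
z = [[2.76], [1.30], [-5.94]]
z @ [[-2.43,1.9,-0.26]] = [[-6.71, 5.24, -0.72], [-3.16, 2.47, -0.34], [14.43, -11.29, 1.54]]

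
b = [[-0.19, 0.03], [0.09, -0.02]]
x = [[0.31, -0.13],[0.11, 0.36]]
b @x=[[-0.06, 0.04], [0.03, -0.02]]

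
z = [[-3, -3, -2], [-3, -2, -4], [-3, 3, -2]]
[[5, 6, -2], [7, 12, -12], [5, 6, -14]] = z @ [[-1, 0, 0], [0, 0, -2], [-1, -3, 4]]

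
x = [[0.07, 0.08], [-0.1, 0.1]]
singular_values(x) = [0.14, 0.11]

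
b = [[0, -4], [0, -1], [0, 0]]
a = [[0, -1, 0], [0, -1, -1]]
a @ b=[[0, 1], [0, 1]]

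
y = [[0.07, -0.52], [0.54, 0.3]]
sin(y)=[[0.09, -0.53], [0.55, 0.33]]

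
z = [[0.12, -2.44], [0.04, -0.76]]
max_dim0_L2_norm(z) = 2.56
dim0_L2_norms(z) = [0.13, 2.56]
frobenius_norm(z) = 2.56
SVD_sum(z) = [[0.12, -2.44], [0.04, -0.76]] + [[-0.0, -0.00],[0.00, 0.0]]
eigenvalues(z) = [-0.01, -0.63]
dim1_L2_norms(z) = [2.44, 0.76]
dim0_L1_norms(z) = [0.16, 3.2]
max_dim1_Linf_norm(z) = 2.44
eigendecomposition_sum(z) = [[-0.01, 0.04], [-0.00, 0.0]] + [[0.13, -2.48],  [0.04, -0.76]]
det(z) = 0.01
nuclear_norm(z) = 2.56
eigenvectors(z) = [[1.00, 0.96], [0.05, 0.29]]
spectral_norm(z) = 2.56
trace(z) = -0.64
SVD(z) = [[-0.95, -0.30],  [-0.30, 0.95]] @ diag([2.5587484721802056, 0.002501222792933142]) @ [[-0.05,  1.00], [1.00,  0.05]]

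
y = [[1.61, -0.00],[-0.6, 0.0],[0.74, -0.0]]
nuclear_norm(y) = 1.87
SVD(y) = [[-0.86, 0.32], [0.32, 0.94], [-0.40, 0.07]] @ diag([1.8707485132962154, 0.0]) @ [[-1.00, -0.0], [0.00, 1.00]]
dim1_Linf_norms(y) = [1.61, 0.6, 0.74]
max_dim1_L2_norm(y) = 1.61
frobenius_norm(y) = 1.87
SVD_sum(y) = [[1.61,0.0],[-0.60,0.00],[0.74,0.0]] + [[0.00, 0.0], [0.00, 0.00], [0.0, 0.00]]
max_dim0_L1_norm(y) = 2.95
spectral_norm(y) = 1.87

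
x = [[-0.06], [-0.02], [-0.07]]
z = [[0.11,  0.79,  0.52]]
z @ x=[[-0.06]]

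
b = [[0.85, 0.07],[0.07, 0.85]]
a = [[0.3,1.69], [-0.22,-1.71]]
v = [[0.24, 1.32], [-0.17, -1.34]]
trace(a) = -1.41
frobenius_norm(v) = 1.90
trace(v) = -1.10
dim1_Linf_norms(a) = [1.69, 1.71]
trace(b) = 1.70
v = b @ a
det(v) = -0.10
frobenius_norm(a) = 2.43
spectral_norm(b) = 0.92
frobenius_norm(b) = 1.21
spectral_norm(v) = 1.90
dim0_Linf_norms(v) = [0.24, 1.34]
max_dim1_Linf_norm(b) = 0.85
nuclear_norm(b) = 1.70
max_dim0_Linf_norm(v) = 1.34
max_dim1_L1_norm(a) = 1.99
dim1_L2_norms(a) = [1.72, 1.72]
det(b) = 0.72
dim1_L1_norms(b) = [0.92, 0.92]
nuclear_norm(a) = 2.49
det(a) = -0.14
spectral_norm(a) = 2.43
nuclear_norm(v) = 1.95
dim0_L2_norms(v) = [0.29, 1.88]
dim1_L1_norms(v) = [1.56, 1.51]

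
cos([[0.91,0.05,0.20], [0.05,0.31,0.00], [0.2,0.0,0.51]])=[[0.60, -0.03, -0.13],[-0.03, 0.95, -0.00],[-0.13, -0.0, 0.86]]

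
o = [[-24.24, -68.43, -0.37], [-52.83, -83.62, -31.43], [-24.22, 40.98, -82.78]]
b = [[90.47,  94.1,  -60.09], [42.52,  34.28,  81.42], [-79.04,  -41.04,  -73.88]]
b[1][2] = 81.42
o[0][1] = -68.43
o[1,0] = -52.83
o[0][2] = -0.37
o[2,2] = -82.78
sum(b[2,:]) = -193.96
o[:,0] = [-24.24, -52.83, -24.22]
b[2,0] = -79.04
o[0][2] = -0.37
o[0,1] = -68.43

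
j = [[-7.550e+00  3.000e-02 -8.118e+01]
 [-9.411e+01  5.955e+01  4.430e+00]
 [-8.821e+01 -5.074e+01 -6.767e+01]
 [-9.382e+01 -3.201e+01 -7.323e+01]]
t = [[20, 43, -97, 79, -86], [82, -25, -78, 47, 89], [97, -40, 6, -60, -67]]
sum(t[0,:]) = -41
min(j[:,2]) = -81.18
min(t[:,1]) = -40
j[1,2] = 4.43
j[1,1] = 59.55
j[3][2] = -73.23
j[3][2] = -73.23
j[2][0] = -88.21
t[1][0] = 82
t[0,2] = -97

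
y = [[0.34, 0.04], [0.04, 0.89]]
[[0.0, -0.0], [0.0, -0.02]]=y@ [[0.00, -0.00], [0.0, -0.02]]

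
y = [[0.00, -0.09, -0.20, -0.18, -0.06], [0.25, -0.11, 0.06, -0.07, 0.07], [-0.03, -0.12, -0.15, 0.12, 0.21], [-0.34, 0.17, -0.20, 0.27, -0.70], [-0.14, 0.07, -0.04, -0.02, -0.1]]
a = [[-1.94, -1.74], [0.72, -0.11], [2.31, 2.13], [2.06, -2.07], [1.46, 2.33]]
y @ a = [[-0.99, -0.18], [-0.47, 0.01], [0.18, -0.01], [-0.15, -2.04], [0.04, -0.04]]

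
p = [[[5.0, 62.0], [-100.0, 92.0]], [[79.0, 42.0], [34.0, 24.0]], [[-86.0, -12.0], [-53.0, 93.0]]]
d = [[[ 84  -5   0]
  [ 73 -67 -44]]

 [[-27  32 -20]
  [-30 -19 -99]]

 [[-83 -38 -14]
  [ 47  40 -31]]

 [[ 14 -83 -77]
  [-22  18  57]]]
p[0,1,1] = 92.0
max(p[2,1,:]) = 93.0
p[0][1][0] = -100.0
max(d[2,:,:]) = 47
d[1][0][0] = -27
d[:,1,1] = [-67, -19, 40, 18]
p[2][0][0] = -86.0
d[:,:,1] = [[-5, -67], [32, -19], [-38, 40], [-83, 18]]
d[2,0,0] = -83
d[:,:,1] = [[-5, -67], [32, -19], [-38, 40], [-83, 18]]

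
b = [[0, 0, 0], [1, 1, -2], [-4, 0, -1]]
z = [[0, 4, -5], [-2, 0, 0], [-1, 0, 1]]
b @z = [[0, 0, 0], [0, 4, -7], [1, -16, 19]]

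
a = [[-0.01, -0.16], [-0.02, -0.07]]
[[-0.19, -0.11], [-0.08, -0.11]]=a@[[-0.38, 4.15], [1.21, 0.42]]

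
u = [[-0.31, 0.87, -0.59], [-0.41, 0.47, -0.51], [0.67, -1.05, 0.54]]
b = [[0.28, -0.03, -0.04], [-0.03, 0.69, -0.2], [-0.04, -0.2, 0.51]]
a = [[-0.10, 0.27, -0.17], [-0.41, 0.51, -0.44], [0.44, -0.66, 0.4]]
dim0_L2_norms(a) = [0.61, 0.88, 0.62]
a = b @ u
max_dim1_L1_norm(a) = 1.5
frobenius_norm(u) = 1.92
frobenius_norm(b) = 0.95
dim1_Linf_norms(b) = [0.28, 0.69, 0.51]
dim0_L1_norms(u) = [1.39, 2.39, 1.64]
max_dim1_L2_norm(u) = 1.36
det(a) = -0.01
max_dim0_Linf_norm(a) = 0.66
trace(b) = 1.48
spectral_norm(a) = 1.23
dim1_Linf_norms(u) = [0.87, 0.51, 1.05]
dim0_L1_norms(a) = [0.95, 1.44, 1.01]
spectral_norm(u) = 1.90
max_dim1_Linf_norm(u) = 1.05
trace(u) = 0.70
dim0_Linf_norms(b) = [0.28, 0.69, 0.51]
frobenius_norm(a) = 1.23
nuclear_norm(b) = 1.48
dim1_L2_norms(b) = [0.28, 0.72, 0.55]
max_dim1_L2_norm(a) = 0.89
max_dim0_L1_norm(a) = 1.44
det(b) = 0.09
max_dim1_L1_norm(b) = 0.92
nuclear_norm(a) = 1.39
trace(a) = 0.81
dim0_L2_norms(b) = [0.28, 0.72, 0.55]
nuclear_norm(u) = 2.32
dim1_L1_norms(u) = [1.77, 1.39, 2.26]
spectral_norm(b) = 0.82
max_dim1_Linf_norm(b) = 0.69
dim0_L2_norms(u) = [0.84, 1.44, 0.95]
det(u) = -0.09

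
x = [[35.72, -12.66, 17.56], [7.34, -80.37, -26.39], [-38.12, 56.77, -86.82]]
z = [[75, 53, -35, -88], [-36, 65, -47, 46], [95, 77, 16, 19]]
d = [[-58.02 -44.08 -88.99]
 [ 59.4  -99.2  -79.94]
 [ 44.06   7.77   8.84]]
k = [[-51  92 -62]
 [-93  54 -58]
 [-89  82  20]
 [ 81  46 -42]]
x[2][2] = -86.82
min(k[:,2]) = -62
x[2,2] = -86.82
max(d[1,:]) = 59.4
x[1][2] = -26.39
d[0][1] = -44.08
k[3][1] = 46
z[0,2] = -35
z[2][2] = 16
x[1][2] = -26.39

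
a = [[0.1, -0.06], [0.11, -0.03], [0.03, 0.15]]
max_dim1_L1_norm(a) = 0.18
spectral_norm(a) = 0.17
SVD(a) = [[0.61,0.35], [0.49,0.53], [-0.62,0.77]] @ diag([0.17378147196982768, 0.1407124727947029]) @ [[0.55, -0.83], [0.83, 0.55]]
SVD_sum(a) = [[0.06, -0.09], [0.05, -0.07], [-0.06, 0.09]] + [[0.04, 0.03], [0.06, 0.04], [0.09, 0.06]]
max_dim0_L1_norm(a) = 0.24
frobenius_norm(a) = 0.22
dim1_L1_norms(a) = [0.16, 0.14, 0.18]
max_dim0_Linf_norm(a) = 0.15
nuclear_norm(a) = 0.31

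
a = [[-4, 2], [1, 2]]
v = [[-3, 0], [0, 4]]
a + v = [[-7, 2], [1, 6]]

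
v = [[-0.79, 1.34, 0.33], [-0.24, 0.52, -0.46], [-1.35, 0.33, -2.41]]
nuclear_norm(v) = 4.71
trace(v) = -2.68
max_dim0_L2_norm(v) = 2.48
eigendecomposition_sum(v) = [[-0.39+2.08j,0.46-1.51j,0.20+1.56j], [(-0.12-0.5j),(0.05+0.38j),(-0.2-0.32j)], [(-0.68-3.25j),(0.24+2.47j),-1.22-2.13j]] + [[-0.39-2.08j, 0.46+1.51j, 0.20-1.56j], [-0.12+0.50j, 0.05-0.38j, -0.20+0.32j], [-0.68+3.25j, 0.24-2.47j, -1.22+2.13j]] + [[(-0.01-0j), 0.42+0.00j, -0.07-0.00j], [(-0.01-0j), 0.43+0.00j, -0.07-0.00j], [0.00+0.00j, (-0.15-0j), 0.02+0.00j]]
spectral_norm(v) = 2.87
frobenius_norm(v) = 3.29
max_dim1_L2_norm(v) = 2.78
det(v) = 1.13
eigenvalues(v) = [(-1.56+0.33j), (-1.56-0.33j), (0.44+0j)]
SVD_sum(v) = [[-0.22, 0.09, -0.35], [-0.32, 0.14, -0.51], [-1.42, 0.61, -2.29]] + [[-0.52, 1.28, 0.66],[-0.11, 0.26, 0.14],[0.11, -0.26, -0.13]] + [[-0.05, -0.03, 0.02], [0.19, 0.12, -0.08], [-0.03, -0.02, 0.02]]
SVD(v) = [[-0.15, 0.96, 0.23], [-0.22, 0.20, -0.96], [-0.96, -0.19, 0.18]] @ diag([2.8651443350531185, 1.5928095914321823, 0.2482046428950682]) @ [[0.51, -0.22, 0.83], [-0.34, 0.83, 0.43], [-0.79, -0.51, 0.35]]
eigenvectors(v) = [[(-0.49-0.2j),(-0.49+0.2j),(-0.68+0j)], [0.13-0.00j,(0.13+0j),(-0.69+0j)], [0.84+0.00j,(0.84-0j),(0.24+0j)]]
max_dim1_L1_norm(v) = 4.09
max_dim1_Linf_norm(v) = 2.41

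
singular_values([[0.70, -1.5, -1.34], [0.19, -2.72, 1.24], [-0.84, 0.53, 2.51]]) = [3.31, 3.14, 0.0]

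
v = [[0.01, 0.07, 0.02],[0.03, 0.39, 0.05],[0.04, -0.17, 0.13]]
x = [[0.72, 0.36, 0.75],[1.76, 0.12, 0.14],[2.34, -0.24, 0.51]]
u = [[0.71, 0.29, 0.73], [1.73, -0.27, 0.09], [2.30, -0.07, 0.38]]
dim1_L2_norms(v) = [0.07, 0.39, 0.22]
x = u + v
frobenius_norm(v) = 0.46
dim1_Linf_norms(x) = [0.75, 1.76, 2.34]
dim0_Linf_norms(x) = [2.34, 0.36, 0.75]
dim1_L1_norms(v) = [0.1, 0.47, 0.34]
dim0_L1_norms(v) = [0.08, 0.63, 0.2]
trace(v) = 0.53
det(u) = 0.17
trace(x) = 1.35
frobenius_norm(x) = 3.18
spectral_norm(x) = 3.09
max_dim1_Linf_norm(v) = 0.39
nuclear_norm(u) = 3.82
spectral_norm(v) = 0.43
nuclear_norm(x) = 4.10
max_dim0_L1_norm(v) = 0.63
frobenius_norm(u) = 3.10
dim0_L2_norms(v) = [0.05, 0.43, 0.14]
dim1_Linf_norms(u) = [0.73, 1.73, 2.3]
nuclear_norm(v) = 0.58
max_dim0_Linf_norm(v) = 0.39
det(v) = 0.00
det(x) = -0.66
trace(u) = 0.82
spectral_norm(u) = 3.01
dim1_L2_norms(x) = [1.1, 1.77, 2.41]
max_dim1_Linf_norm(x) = 2.34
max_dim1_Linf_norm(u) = 2.3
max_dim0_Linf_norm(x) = 2.34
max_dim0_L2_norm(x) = 3.02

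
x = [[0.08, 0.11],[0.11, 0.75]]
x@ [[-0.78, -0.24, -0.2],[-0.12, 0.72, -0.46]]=[[-0.08, 0.06, -0.07], [-0.18, 0.51, -0.37]]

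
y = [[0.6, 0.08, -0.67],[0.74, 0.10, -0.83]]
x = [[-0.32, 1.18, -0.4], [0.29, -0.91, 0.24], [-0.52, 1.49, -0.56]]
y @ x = [[0.18, -0.36, 0.15], [0.22, -0.45, 0.19]]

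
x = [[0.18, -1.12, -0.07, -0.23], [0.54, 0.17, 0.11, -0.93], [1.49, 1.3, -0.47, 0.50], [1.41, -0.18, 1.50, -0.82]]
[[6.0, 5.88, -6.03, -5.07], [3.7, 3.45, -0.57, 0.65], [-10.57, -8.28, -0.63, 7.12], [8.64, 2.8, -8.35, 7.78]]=x @ [[-0.48, -0.47, -4.72, 2.03], [-4.65, -4.27, 4.99, 4.18], [3.06, -0.86, -1.28, 4.77], [-4.74, -4.86, -1.37, 1.81]]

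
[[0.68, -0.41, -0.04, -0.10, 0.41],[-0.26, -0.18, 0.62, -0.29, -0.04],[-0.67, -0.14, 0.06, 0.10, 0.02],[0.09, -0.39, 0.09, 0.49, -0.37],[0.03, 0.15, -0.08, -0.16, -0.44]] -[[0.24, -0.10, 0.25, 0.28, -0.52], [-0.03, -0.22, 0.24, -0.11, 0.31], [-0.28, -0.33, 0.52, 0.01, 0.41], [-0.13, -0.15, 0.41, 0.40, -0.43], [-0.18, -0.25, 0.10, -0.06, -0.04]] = [[0.44, -0.31, -0.29, -0.38, 0.93],  [-0.23, 0.04, 0.38, -0.18, -0.35],  [-0.39, 0.19, -0.46, 0.09, -0.39],  [0.22, -0.24, -0.32, 0.09, 0.06],  [0.21, 0.4, -0.18, -0.1, -0.40]]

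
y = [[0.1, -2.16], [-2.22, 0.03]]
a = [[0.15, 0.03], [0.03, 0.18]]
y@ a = [[-0.05, -0.39], [-0.33, -0.06]]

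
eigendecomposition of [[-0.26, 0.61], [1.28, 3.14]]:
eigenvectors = [[-0.94, -0.17], [0.33, -0.99]]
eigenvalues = [-0.48, 3.36]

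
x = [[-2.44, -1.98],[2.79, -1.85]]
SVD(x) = [[-0.63, 0.78],[0.78, 0.63]] @ diag([3.7087349817068556, 2.706637182088476]) @ [[1.00, -0.05], [-0.05, -1.0]]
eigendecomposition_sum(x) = [[-1.22+1.03j, -0.99-0.91j], [1.39+1.28j, -0.93+1.30j]] + [[(-1.22-1.03j), -0.99+0.91j], [1.39-1.28j, -0.93-1.30j]]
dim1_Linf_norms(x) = [2.44, 2.79]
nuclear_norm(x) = 6.42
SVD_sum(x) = [[-2.33, 0.12], [2.88, -0.15]] + [[-0.11, -2.10], [-0.09, -1.70]]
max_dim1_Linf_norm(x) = 2.79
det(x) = 10.04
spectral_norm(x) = 3.71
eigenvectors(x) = [[(0.08-0.64j), 0.08+0.64j], [-0.76+0.00j, (-0.76-0j)]]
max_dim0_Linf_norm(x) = 2.79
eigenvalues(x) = [(-2.15+2.33j), (-2.15-2.33j)]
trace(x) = -4.29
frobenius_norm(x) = 4.59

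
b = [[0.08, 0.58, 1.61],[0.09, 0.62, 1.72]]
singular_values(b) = [2.51, 0.0]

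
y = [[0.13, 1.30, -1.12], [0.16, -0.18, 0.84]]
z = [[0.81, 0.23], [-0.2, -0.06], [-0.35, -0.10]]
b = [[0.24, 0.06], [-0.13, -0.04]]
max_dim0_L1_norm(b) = 0.37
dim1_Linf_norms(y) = [1.3, 0.84]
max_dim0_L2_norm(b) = 0.27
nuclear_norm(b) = 0.29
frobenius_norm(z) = 0.94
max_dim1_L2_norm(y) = 1.72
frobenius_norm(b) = 0.28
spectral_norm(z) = 0.94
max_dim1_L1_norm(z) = 1.04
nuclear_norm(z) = 0.94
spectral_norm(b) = 0.28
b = y @ z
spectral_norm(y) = 1.86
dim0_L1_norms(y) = [0.29, 1.48, 1.96]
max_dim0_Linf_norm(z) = 0.81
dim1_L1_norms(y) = [2.55, 1.18]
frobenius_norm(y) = 1.93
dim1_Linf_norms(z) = [0.81, 0.2, 0.35]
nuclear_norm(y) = 2.38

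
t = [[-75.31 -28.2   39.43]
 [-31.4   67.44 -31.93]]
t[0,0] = -75.31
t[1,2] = -31.93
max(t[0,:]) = 39.43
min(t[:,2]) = -31.93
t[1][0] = -31.4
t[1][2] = -31.93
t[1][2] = -31.93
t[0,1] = -28.2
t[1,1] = 67.44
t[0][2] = 39.43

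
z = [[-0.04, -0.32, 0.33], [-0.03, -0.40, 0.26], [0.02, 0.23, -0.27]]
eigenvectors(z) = [[-0.62, -1.00, -0.59], [-0.64, 0.06, 0.54], [0.46, -0.02, 0.60]]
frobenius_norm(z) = 0.75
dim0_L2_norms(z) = [0.05, 0.56, 0.5]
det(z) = -0.00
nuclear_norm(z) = 0.85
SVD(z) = [[0.62, 0.38, -0.69], [0.63, -0.76, 0.15], [-0.47, -0.53, -0.71]] @ diag([0.7475620055567326, 0.09309820234078457, 0.009152735597076756]) @ [[-0.07,-0.75,0.66], [-0.03,0.66,0.75], [1.0,-0.03,0.07]]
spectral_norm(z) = 0.75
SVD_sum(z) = [[-0.03, -0.34, 0.30], [-0.03, -0.35, 0.31], [0.02, 0.26, -0.23]] + [[-0.0, 0.02, 0.03], [0.00, -0.05, -0.05], [0.00, -0.03, -0.04]] + [[-0.01, 0.00, -0.00], [0.00, -0.0, 0.00], [-0.01, 0.00, -0.00]]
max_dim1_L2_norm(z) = 0.48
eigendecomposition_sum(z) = [[-0.03, -0.36, 0.29], [-0.03, -0.37, 0.3], [0.02, 0.27, -0.22]] + [[-0.01, 0.0, -0.01], [0.00, -0.0, 0.00], [-0.0, 0.00, -0.00]] + [[0.00,0.03,0.05], [-0.00,-0.03,-0.05], [-0.0,-0.04,-0.05]]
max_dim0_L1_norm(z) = 0.95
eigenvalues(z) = [-0.62, -0.01, -0.08]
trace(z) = -0.71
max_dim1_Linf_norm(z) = 0.4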